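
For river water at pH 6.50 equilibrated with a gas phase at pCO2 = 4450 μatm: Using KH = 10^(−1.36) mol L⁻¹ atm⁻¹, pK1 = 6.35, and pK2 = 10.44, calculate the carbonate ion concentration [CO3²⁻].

[CO2*] = KH · pCO2 = 10^(−1.36) × 4450×10^-6 = 1.942×10^-4 mol/L
α₀ = 1/(1 + K1/[H⁺] + K1K2/[H⁺]²) = 1/(1 + 10^+0.15 + 10^-3.79) = 0.4145
DIC = [CO2*]/α₀ = 1.942×10^-4 / 0.4145 = 0.4687 mmol/L
[CO3²⁻] = α₂·DIC; α₂ = 6.722×10^-5, so [CO3²⁻] = 6.722×10^-5 × 0.4687 = 3.15×10^-5 mmol/L = 0.0315 μmol/L

[CO3²⁻] = 0.0315 μmol/L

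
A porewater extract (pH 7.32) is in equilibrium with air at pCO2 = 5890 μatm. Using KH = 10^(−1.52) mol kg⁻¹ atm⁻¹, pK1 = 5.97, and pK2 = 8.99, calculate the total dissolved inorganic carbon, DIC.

DIC = 4.25 mmol/kg

[CO2*] = KH · pCO2 = 10^(−1.52) × 5890×10^-6 = 1.779×10^-4 mol/kg
α₀ = 1/(1 + K1/[H⁺] + K1K2/[H⁺]²) = 1/(1 + 10^+1.35 + 10^-0.32) = 0.04190
DIC = [CO2*]/α₀ = 1.779×10^-4 / 0.04190 = 4.25 mmol/kg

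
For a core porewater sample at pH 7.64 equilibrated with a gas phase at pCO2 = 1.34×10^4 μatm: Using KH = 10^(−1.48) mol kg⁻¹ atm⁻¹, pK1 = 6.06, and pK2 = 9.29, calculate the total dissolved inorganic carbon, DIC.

[CO2*] = KH · pCO2 = 10^(−1.48) × 1.34×10^4×10^-6 = 4.437×10^-4 mol/kg
α₀ = 1/(1 + K1/[H⁺] + K1K2/[H⁺]²) = 1/(1 + 10^+1.58 + 10^-0.07) = 0.02508
DIC = [CO2*]/α₀ = 4.437×10^-4 / 0.02508 = 17.7 mmol/kg

DIC = 17.7 mmol/kg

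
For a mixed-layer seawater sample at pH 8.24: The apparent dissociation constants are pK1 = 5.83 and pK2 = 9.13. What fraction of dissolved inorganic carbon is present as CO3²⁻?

α₂ = 1 / (1 + [H⁺]/K2 + [H⁺]²/(K1K2)) = 1 / (1 + 10^+0.89 + 10^-1.52)
   = 1 / (1 + 7.7625 + 0.030200) = 1/8.7927 = 0.1137

α₂ = 0.114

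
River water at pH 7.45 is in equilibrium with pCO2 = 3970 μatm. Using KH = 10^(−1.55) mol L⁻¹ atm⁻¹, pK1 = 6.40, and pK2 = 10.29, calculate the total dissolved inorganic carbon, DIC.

[CO2*] = KH · pCO2 = 10^(−1.55) × 3970×10^-6 = 1.119×10^-4 mol/L
α₀ = 1/(1 + K1/[H⁺] + K1K2/[H⁺]²) = 1/(1 + 10^+1.05 + 10^-1.79) = 0.08172
DIC = [CO2*]/α₀ = 1.119×10^-4 / 0.08172 = 1.37 mmol/L

DIC = 1.37 mmol/L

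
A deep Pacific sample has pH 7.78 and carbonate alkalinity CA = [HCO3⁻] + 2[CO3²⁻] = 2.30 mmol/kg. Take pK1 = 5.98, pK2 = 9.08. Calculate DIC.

DIC = 2.23 mmol/kg

CA = [HCO3⁻] + 2[CO3²⁻] = (α₁ + 2α₂)·DIC
At pH 7.78: [H⁺]/K1 = 10^-1.80 = 0.015849, K2/[H⁺] = 10^-1.30 = 0.050119
α₁ = 1/(1 + 0.015849 + 0.050119) = 1/1.0660 = 0.9381; α₂ = α₁·K2/[H⁺] = 0.04702
α₁ + 2α₂ = 1.0321
DIC = CA / (α₁ + 2α₂) = 2.30 / 1.0321 = 2.23 mmol/kg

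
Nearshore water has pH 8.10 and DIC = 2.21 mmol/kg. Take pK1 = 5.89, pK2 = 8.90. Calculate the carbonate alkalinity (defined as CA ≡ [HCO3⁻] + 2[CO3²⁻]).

CA = [HCO3⁻] + 2[CO3²⁻] = (α₁ + 2α₂)·DIC
At pH 8.10: [H⁺]/K1 = 10^-2.21 = 0.0061660, K2/[H⁺] = 10^-0.80 = 0.15849
α₁ = 1/(1 + 0.0061660 + 0.15849) = 1/1.1647 = 0.8586; α₂ = α₁·K2/[H⁺] = 0.1361
α₁ + 2α₂ = 1.1308
CA = 1.1308 × 2.21 = 2.50 mmol/kg

CA = 2.50 mmol/kg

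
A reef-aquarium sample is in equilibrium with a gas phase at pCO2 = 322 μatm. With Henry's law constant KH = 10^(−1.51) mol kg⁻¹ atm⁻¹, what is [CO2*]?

[CO2*] = 9.95 μmol/kg

KH = 10^(−1.51) = 3.090×10^-2 mol kg⁻¹ atm⁻¹
[CO2*] = KH · pCO2 = 3.090×10^-2 × 322×10^-6 atm = 9.95×10^-6 mol/kg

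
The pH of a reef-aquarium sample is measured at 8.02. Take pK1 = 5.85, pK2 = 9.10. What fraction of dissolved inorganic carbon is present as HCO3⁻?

α₁ = 0.917

α₁ = 1 / (1 + [H⁺]/K1 + K2/[H⁺]) = 1 / (1 + 10^-2.17 + 10^-1.08)
   = 1 / (1 + 0.0067608 + 0.083176) = 1/1.0899 = 0.9175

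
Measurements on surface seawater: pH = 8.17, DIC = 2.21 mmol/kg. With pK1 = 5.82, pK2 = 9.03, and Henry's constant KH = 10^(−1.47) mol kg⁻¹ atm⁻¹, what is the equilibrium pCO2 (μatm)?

pCO2 = 255 μatm

α₀ = 1 / (1 + K1/[H⁺] + K1K2/[H⁺]²) = 1 / (1 + 10^+2.35 + 10^+1.49)
   = 1 / (1 + 223.87 + 30.903) = 1/255.78 = 0.003910
[CO2*] = α₀ × DIC = 0.003910 × 2.21 = 0.008640 mmol/kg = 8.640 μmol/kg
pCO2 = [CO2*]/KH = 8.640×10^-6 / 3.388×10^-2 = 255 μatm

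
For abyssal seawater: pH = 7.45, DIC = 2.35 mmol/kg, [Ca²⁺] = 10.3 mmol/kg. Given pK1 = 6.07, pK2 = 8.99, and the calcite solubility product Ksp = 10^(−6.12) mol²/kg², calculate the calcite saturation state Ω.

α₂ = 1 / (1 + [H⁺]/K2 + [H⁺]²/(K1K2)) = 1 / (1 + 10^+1.54 + 10^+0.16)
   = 1 / (1 + 34.674 + 1.4454) = 1/37.119 = 0.02694
[CO3²⁻] = α₂ × DIC = 0.02694 × 2.35 = 0.06331 mmol/kg
Ksp = 10^(−6.12) = 7.586×10^-7
Ω = [Ca²⁺][CO3²⁻]/Ksp = (10.3×10^-3)(6.331×10^-5) / 7.586×10^-7 = 0.860

Ω = 0.860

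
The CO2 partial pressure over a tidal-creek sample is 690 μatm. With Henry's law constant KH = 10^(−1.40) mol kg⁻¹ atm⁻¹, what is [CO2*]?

KH = 10^(−1.40) = 3.981×10^-2 mol kg⁻¹ atm⁻¹
[CO2*] = KH · pCO2 = 3.981×10^-2 × 690×10^-6 atm = 2.75×10^-5 mol/kg

[CO2*] = 27.5 μmol/kg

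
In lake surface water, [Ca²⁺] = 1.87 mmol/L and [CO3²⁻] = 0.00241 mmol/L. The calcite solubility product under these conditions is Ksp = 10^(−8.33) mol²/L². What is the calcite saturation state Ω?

Ksp = 10^(−8.33) = 4.677×10^-9
Ω = [Ca²⁺][CO3²⁻]/Ksp = (1.87×10^-3)(0.00241×10^-3) / 4.677×10^-9 = 0.964

Ω = 0.964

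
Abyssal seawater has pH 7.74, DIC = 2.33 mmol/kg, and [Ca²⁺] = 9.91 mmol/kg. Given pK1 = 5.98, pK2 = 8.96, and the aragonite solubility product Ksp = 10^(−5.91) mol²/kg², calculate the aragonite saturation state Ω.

Ω = 1.05

α₂ = 1 / (1 + [H⁺]/K2 + [H⁺]²/(K1K2)) = 1 / (1 + 10^+1.22 + 10^-0.54)
   = 1 / (1 + 16.596 + 0.28840) = 1/17.884 = 0.05592
[CO3²⁻] = α₂ × DIC = 0.05592 × 2.33 = 0.1303 mmol/kg
Ksp = 10^(−5.91) = 1.230×10^-6
Ω = [Ca²⁺][CO3²⁻]/Ksp = (9.91×10^-3)(1.303×10^-4) / 1.230×10^-6 = 1.05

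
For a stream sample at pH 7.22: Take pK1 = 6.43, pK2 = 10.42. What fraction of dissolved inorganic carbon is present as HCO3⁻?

α₁ = 1 / (1 + [H⁺]/K1 + K2/[H⁺]) = 1 / (1 + 10^-0.79 + 10^-3.20)
   = 1 / (1 + 0.16218 + 0.00063096) = 1/1.1628 = 0.8600

α₁ = 0.860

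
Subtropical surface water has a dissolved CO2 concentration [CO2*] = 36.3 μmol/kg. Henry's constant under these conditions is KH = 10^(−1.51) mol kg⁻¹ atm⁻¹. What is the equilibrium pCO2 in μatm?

pCO2 = 1170 μatm

KH = 10^(−1.51) = 3.090×10^-2 mol kg⁻¹ atm⁻¹
pCO2 = [CO2*]/KH = 36.3×10^-6 / 3.090×10^-2 = 1.17×10^-3 atm = 1170 μatm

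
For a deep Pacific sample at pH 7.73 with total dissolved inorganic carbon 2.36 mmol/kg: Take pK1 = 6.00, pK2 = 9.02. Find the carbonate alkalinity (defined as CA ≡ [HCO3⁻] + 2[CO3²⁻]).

CA = [HCO3⁻] + 2[CO3²⁻] = (α₁ + 2α₂)·DIC
At pH 7.73: [H⁺]/K1 = 10^-1.73 = 0.018621, K2/[H⁺] = 10^-1.29 = 0.051286
α₁ = 1/(1 + 0.018621 + 0.051286) = 1/1.0699 = 0.9347; α₂ = α₁·K2/[H⁺] = 0.04794
α₁ + 2α₂ = 1.0305
CA = 1.0305 × 2.36 = 2.43 mmol/kg

CA = 2.43 mmol/kg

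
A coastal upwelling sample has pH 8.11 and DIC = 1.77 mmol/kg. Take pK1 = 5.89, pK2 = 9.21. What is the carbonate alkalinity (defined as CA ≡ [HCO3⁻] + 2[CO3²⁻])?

CA = [HCO3⁻] + 2[CO3²⁻] = (α₁ + 2α₂)·DIC
At pH 8.11: [H⁺]/K1 = 10^-2.22 = 0.0060256, K2/[H⁺] = 10^-1.10 = 0.079433
α₁ = 1/(1 + 0.0060256 + 0.079433) = 1/1.0855 = 0.9213; α₂ = α₁·K2/[H⁺] = 0.07318
α₁ + 2α₂ = 1.0676
CA = 1.0676 × 1.77 = 1.89 mmol/kg

CA = 1.89 mmol/kg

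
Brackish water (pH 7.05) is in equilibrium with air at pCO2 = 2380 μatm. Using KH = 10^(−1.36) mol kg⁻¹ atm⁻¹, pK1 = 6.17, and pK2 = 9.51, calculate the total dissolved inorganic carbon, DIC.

[CO2*] = KH · pCO2 = 10^(−1.36) × 2380×10^-6 = 1.039×10^-4 mol/kg
α₀ = 1/(1 + K1/[H⁺] + K1K2/[H⁺]²) = 1/(1 + 10^+0.88 + 10^-1.58) = 0.1161
DIC = [CO2*]/α₀ = 1.039×10^-4 / 0.1161 = 0.895 mmol/kg

DIC = 0.895 mmol/kg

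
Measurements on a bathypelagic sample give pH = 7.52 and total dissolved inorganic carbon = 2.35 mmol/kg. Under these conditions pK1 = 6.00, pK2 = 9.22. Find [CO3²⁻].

[CO3²⁻] = 0.0446 mmol/kg

α₂ = 1 / (1 + [H⁺]/K2 + [H⁺]²/(K1K2)) = 1 / (1 + 10^+1.70 + 10^+0.18)
   = 1 / (1 + 50.119 + 1.5136) = 1/52.632 = 0.01900
[CO3²⁻] = α₂ × DIC = 0.01900 × 2.35 = 0.0446 mmol/kg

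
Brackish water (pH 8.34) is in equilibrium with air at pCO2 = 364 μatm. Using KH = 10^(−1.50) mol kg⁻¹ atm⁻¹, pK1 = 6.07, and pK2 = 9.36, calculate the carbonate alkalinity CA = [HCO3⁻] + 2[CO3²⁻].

CA = 2.55 mmol/kg

[CO2*] = KH · pCO2 = 10^(−1.50) × 364×10^-6 = 1.151×10^-5 mol/kg
α₀ = 1/(1 + K1/[H⁺] + K1K2/[H⁺]²) = 1/(1 + 10^+2.27 + 10^+1.25) = 0.004878
DIC = [CO2*]/α₀ = 1.151×10^-5 / 0.004878 = 2.360 mmol/kg
CA = (α₁ + 2α₂)·DIC = (0.9084 + 2×0.08675) × 2.360 = 2.55 mmol/kg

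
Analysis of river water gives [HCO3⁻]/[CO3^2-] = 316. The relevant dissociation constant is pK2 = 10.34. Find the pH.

pH = 7.84

From K2 = [H⁺][CO3^2-]/[HCO3⁻]:  pH = pK2 − log₁₀([HCO3⁻]/[CO3^2-])
log₁₀(316) = +2.500
pH = 10.34 − (+2.500) = 7.84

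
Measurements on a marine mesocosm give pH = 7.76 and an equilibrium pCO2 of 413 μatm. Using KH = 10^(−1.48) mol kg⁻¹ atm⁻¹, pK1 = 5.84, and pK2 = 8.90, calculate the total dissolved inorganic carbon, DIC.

DIC = 1.23 mmol/kg

[CO2*] = KH · pCO2 = 10^(−1.48) × 413×10^-6 = 1.368×10^-5 mol/kg
α₀ = 1/(1 + K1/[H⁺] + K1K2/[H⁺]²) = 1/(1 + 10^+1.92 + 10^+0.78) = 0.01109
DIC = [CO2*]/α₀ = 1.368×10^-5 / 0.01109 = 1.23 mmol/kg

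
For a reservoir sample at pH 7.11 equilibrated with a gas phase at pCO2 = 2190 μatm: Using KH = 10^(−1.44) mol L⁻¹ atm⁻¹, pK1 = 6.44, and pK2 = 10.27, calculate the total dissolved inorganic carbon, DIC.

DIC = 0.452 mmol/L

[CO2*] = KH · pCO2 = 10^(−1.44) × 2190×10^-6 = 7.951×10^-5 mol/L
α₀ = 1/(1 + K1/[H⁺] + K1K2/[H⁺]²) = 1/(1 + 10^+0.67 + 10^-2.49) = 0.1760
DIC = [CO2*]/α₀ = 7.951×10^-5 / 0.1760 = 0.452 mmol/L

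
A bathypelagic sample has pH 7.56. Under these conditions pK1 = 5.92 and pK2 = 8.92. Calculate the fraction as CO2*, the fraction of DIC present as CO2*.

α₀ = 1 / (1 + K1/[H⁺] + K1K2/[H⁺]²) = 1 / (1 + 10^+1.64 + 10^+0.28)
   = 1 / (1 + 43.652 + 1.9055) = 1/46.557 = 0.02148

α₀ = 0.0215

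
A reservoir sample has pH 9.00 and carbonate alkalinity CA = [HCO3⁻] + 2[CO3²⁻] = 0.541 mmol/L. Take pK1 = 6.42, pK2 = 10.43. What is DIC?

DIC = 0.524 mmol/L

CA = [HCO3⁻] + 2[CO3²⁻] = (α₁ + 2α₂)·DIC
At pH 9.00: [H⁺]/K1 = 10^-2.58 = 0.0026303, K2/[H⁺] = 10^-1.43 = 0.037154
α₁ = 1/(1 + 0.0026303 + 0.037154) = 1/1.0398 = 0.9617; α₂ = α₁·K2/[H⁺] = 0.03573
α₁ + 2α₂ = 1.0332
DIC = CA / (α₁ + 2α₂) = 0.541 / 1.0332 = 0.524 mmol/L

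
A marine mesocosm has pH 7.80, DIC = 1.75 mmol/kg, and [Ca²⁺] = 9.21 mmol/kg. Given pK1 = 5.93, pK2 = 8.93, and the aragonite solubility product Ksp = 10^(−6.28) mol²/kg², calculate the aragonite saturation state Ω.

α₂ = 1 / (1 + [H⁺]/K2 + [H⁺]²/(K1K2)) = 1 / (1 + 10^+1.13 + 10^-0.74)
   = 1 / (1 + 13.490 + 0.18197) = 1/14.672 = 0.06816
[CO3²⁻] = α₂ × DIC = 0.06816 × 1.75 = 0.1193 mmol/kg
Ksp = 10^(−6.28) = 5.248×10^-7
Ω = [Ca²⁺][CO3²⁻]/Ksp = (9.21×10^-3)(1.193×10^-4) / 5.248×10^-7 = 2.09

Ω = 2.09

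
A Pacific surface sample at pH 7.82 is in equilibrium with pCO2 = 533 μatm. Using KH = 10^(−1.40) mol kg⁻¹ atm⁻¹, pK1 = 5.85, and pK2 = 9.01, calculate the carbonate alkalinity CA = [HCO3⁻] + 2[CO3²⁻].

[CO2*] = KH · pCO2 = 10^(−1.40) × 533×10^-6 = 2.122×10^-5 mol/kg
α₀ = 1/(1 + K1/[H⁺] + K1K2/[H⁺]²) = 1/(1 + 10^+1.97 + 10^+0.78) = 0.009965
DIC = [CO2*]/α₀ = 2.122×10^-5 / 0.009965 = 2.129 mmol/kg
CA = (α₁ + 2α₂)·DIC = (0.9300 + 2×0.06005) × 2.129 = 2.24 mmol/kg

CA = 2.24 mmol/kg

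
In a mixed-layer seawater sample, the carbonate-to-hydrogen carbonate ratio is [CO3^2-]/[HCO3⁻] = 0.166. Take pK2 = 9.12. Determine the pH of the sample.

From K2 = [H⁺][CO3^2-]/[HCO3⁻]:  pH = pK2 + log₁₀([CO3^2-]/[HCO3⁻])
log₁₀(0.166) = -0.780
pH = 9.12 + (-0.780) = 8.34

pH = 8.34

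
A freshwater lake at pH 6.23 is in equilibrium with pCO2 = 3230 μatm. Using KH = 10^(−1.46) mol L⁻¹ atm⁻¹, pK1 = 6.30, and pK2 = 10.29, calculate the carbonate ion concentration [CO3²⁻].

[CO2*] = KH · pCO2 = 10^(−1.46) × 3230×10^-6 = 1.120×10^-4 mol/L
α₀ = 1/(1 + K1/[H⁺] + K1K2/[H⁺]²) = 1/(1 + 10^-0.07 + 10^-4.13) = 0.5402
DIC = [CO2*]/α₀ = 1.120×10^-4 / 0.5402 = 0.2073 mmol/L
[CO3²⁻] = α₂·DIC; α₂ = 4.004×10^-5, so [CO3²⁻] = 4.004×10^-5 × 0.2073 = 8.30×10^-6 mmol/L = 0.00830 μmol/L

[CO3²⁻] = 0.00830 μmol/L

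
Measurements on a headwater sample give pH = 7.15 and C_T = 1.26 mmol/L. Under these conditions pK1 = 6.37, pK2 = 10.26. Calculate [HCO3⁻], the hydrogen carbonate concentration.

[HCO3⁻] = 1.08 mmol/L

α₁ = 1 / (1 + [H⁺]/K1 + K2/[H⁺]) = 1 / (1 + 10^-0.78 + 10^-3.11)
   = 1 / (1 + 0.16596 + 0.00077625) = 1/1.1667 = 0.8571
[HCO3⁻] = α₁ × DIC = 0.8571 × 1.26 = 1.08 mmol/L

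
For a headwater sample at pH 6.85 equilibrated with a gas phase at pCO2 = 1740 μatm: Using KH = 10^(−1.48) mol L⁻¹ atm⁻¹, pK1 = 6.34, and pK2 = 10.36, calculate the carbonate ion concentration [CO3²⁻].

[CO3²⁻] = 0.0576 μmol/L

[CO2*] = KH · pCO2 = 10^(−1.48) × 1740×10^-6 = 5.762×10^-5 mol/L
α₀ = 1/(1 + K1/[H⁺] + K1K2/[H⁺]²) = 1/(1 + 10^+0.51 + 10^-3.00) = 0.2360
DIC = [CO2*]/α₀ = 5.762×10^-5 / 0.2360 = 0.2441 mmol/L
[CO3²⁻] = α₂·DIC; α₂ = 0.0002360, so [CO3²⁻] = 0.0002360 × 0.2441 = 5.76×10^-5 mmol/L = 0.0576 μmol/L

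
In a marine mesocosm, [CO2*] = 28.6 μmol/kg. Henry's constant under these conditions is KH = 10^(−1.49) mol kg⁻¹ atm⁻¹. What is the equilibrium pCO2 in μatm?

pCO2 = 884 μatm

KH = 10^(−1.49) = 3.236×10^-2 mol kg⁻¹ atm⁻¹
pCO2 = [CO2*]/KH = 28.6×10^-6 / 3.236×10^-2 = 8.84×10^-4 atm = 884 μatm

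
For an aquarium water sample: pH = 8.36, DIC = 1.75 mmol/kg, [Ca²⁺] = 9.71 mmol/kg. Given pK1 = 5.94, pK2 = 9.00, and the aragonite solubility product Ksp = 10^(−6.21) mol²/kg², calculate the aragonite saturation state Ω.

Ω = 5.12

α₂ = 1 / (1 + [H⁺]/K2 + [H⁺]²/(K1K2)) = 1 / (1 + 10^+0.64 + 10^-1.78)
   = 1 / (1 + 4.3652 + 0.016596) = 1/5.3818 = 0.1858
[CO3²⁻] = α₂ × DIC = 0.1858 × 1.75 = 0.3252 mmol/kg
Ksp = 10^(−6.21) = 6.166×10^-7
Ω = [Ca²⁺][CO3²⁻]/Ksp = (9.71×10^-3)(3.252×10^-4) / 6.166×10^-7 = 5.12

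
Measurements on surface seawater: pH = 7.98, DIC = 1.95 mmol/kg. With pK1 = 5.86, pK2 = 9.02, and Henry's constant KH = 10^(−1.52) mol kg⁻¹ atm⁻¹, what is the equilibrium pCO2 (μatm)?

α₀ = 1 / (1 + K1/[H⁺] + K1K2/[H⁺]²) = 1 / (1 + 10^+2.12 + 10^+1.08)
   = 1 / (1 + 131.83 + 12.023) = 1/144.85 = 0.006904
[CO2*] = α₀ × DIC = 0.006904 × 1.95 = 0.01346 mmol/kg = 13.46 μmol/kg
pCO2 = [CO2*]/KH = 1.346×10^-5 / 3.020×10^-2 = 446 μatm

pCO2 = 446 μatm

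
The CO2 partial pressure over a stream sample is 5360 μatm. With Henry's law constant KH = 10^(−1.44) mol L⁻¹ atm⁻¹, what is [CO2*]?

[CO2*] = 195 μmol/L

KH = 10^(−1.44) = 3.631×10^-2 mol L⁻¹ atm⁻¹
[CO2*] = KH · pCO2 = 3.631×10^-2 × 5360×10^-6 atm = 1.95×10^-4 mol/L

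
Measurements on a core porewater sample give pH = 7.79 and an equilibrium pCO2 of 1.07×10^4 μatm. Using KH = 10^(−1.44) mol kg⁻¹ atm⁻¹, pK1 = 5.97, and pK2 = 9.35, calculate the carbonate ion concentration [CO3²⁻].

[CO2*] = KH · pCO2 = 10^(−1.44) × 1.07×10^4×10^-6 = 3.885×10^-4 mol/kg
α₀ = 1/(1 + K1/[H⁺] + K1K2/[H⁺]²) = 1/(1 + 10^+1.82 + 10^+0.26) = 0.01452
DIC = [CO2*]/α₀ = 3.885×10^-4 / 0.01452 = 26.76 mmol/kg
[CO3²⁻] = α₂·DIC; α₂ = 0.02641, so [CO3²⁻] = 0.02641 × 26.76 = 0.707 mmol/kg

[CO3²⁻] = 0.707 mmol/kg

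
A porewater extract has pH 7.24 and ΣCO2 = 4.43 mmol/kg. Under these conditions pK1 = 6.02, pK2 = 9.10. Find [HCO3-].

α₁ = 1 / (1 + [H⁺]/K1 + K2/[H⁺]) = 1 / (1 + 10^-1.22 + 10^-1.86)
   = 1 / (1 + 0.060256 + 0.013804) = 1/1.0741 = 0.9310
[HCO3⁻] = α₁ × DIC = 0.9310 × 4.43 = 4.12 mmol/kg

[HCO3⁻] = 4.12 mmol/kg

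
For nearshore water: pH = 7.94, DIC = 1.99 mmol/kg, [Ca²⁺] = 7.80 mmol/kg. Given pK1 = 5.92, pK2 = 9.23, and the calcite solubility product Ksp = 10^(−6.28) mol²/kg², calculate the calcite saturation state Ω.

α₂ = 1 / (1 + [H⁺]/K2 + [H⁺]²/(K1K2)) = 1 / (1 + 10^+1.29 + 10^-0.73)
   = 1 / (1 + 19.498 + 0.18621) = 1/20.685 = 0.04835
[CO3²⁻] = α₂ × DIC = 0.04835 × 1.99 = 0.09621 mmol/kg
Ksp = 10^(−6.28) = 5.248×10^-7
Ω = [Ca²⁺][CO3²⁻]/Ksp = (7.80×10^-3)(9.621×10^-5) / 5.248×10^-7 = 1.43

Ω = 1.43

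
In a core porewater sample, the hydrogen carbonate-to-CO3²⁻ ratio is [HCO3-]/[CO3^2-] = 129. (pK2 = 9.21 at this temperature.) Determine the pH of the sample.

pH = 7.10

From K2 = [H⁺][CO3^2-]/[HCO3-]:  pH = pK2 − log₁₀([HCO3-]/[CO3^2-])
log₁₀(129) = +2.111
pH = 9.21 − (+2.111) = 7.10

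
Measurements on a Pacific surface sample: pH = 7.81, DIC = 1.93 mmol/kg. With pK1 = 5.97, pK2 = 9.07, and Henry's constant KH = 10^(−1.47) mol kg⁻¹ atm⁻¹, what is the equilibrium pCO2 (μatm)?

α₀ = 1 / (1 + K1/[H⁺] + K1K2/[H⁺]²) = 1 / (1 + 10^+1.84 + 10^+0.58)
   = 1 / (1 + 69.183 + 3.8019) = 1/73.985 = 0.01352
[CO2*] = α₀ × DIC = 0.01352 × 1.93 = 0.02609 mmol/kg
pCO2 = [CO2*]/KH = 2.609×10^-5 / 3.388×10^-2 = 770 μatm

pCO2 = 770 μatm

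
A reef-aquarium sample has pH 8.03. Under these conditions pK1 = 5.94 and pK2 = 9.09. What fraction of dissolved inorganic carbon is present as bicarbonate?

α₁ = 0.913

α₁ = 1 / (1 + [H⁺]/K1 + K2/[H⁺]) = 1 / (1 + 10^-2.09 + 10^-1.06)
   = 1 / (1 + 0.0081283 + 0.087096) = 1/1.0952 = 0.9131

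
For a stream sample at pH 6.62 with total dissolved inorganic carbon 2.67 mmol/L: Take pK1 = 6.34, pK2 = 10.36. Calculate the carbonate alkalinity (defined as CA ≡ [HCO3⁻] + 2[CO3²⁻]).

CA = 1.75 mmol/L

CA = [HCO3⁻] + 2[CO3²⁻] = (α₁ + 2α₂)·DIC
At pH 6.62: [H⁺]/K1 = 10^-0.28 = 0.52481, K2/[H⁺] = 10^-3.74 = 0.00018197
α₁ = 1/(1 + 0.52481 + 0.00018197) = 1/1.5250 = 0.6557; α₂ = α₁·K2/[H⁺] = 0.0001193
α₁ + 2α₂ = 0.6560
CA = 0.6560 × 2.67 = 1.75 mmol/L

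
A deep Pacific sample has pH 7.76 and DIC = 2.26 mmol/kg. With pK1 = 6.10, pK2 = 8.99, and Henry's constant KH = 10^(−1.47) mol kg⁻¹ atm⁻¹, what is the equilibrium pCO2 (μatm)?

α₀ = 1 / (1 + K1/[H⁺] + K1K2/[H⁺]²) = 1 / (1 + 10^+1.66 + 10^+0.43)
   = 1 / (1 + 45.709 + 2.6915) = 1/49.400 = 0.02024
[CO2*] = α₀ × DIC = 0.02024 × 2.26 = 0.04575 mmol/kg
pCO2 = [CO2*]/KH = 4.575×10^-5 / 3.388×10^-2 = 1350 μatm

pCO2 = 1350 μatm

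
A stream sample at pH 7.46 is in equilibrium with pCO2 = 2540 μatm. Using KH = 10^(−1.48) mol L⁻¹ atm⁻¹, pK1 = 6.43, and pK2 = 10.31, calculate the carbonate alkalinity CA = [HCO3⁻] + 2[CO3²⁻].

CA = 0.904 mmol/L

[CO2*] = KH · pCO2 = 10^(−1.48) × 2540×10^-6 = 8.411×10^-5 mol/L
α₀ = 1/(1 + K1/[H⁺] + K1K2/[H⁺]²) = 1/(1 + 10^+1.03 + 10^-1.82) = 0.08525
DIC = [CO2*]/α₀ = 8.411×10^-5 / 0.08525 = 0.9866 mmol/L
CA = (α₁ + 2α₂)·DIC = (0.9135 + 2×0.001290) × 0.9866 = 0.904 mmol/L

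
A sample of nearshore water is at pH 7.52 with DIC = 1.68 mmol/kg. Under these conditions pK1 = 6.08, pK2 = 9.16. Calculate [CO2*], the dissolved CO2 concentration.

α₀ = 1 / (1 + K1/[H⁺] + K1K2/[H⁺]²) = 1 / (1 + 10^+1.44 + 10^-0.20)
   = 1 / (1 + 27.542 + 0.63096) = 1/29.173 = 0.03428
[CO2*] = α₀ × DIC = 0.03428 × 1.68 = 0.0576 mmol/kg

[CO2*] = 0.0576 mmol/kg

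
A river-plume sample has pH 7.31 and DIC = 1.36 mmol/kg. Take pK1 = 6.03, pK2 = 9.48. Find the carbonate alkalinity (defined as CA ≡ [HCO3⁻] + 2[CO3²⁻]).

CA = 1.30 mmol/kg

CA = [HCO3⁻] + 2[CO3²⁻] = (α₁ + 2α₂)·DIC
At pH 7.31: [H⁺]/K1 = 10^-1.28 = 0.052481, K2/[H⁺] = 10^-2.17 = 0.0067608
α₁ = 1/(1 + 0.052481 + 0.0067608) = 1/1.0592 = 0.9441; α₂ = α₁·K2/[H⁺] = 0.006383
α₁ + 2α₂ = 0.9568
CA = 0.9568 × 1.36 = 1.30 mmol/kg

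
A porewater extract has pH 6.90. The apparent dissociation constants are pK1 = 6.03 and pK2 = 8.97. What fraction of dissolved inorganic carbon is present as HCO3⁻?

α₁ = 1 / (1 + [H⁺]/K1 + K2/[H⁺]) = 1 / (1 + 10^-0.87 + 10^-2.07)
   = 1 / (1 + 0.13490 + 0.0085114) = 1/1.1434 = 0.8746

α₁ = 0.875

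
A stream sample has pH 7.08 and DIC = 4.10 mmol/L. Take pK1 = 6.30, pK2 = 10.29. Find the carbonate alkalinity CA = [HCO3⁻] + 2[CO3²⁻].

CA = [HCO3⁻] + 2[CO3²⁻] = (α₁ + 2α₂)·DIC
At pH 7.08: [H⁺]/K1 = 10^-0.78 = 0.16596, K2/[H⁺] = 10^-3.21 = 0.00061660
α₁ = 1/(1 + 0.16596 + 0.00061660) = 1/1.1666 = 0.8572; α₂ = α₁·K2/[H⁺] = 0.0005286
α₁ + 2α₂ = 0.8583
CA = 0.8583 × 4.10 = 3.52 mmol/L

CA = 3.52 mmol/L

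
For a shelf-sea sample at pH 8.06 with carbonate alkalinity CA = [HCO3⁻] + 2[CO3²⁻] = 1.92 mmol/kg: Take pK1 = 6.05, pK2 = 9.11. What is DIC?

DIC = 1.79 mmol/kg

CA = [HCO3⁻] + 2[CO3²⁻] = (α₁ + 2α₂)·DIC
At pH 8.06: [H⁺]/K1 = 10^-2.01 = 0.0097724, K2/[H⁺] = 10^-1.05 = 0.089125
α₁ = 1/(1 + 0.0097724 + 0.089125) = 1/1.0989 = 0.9100; α₂ = α₁·K2/[H⁺] = 0.08110
α₁ + 2α₂ = 1.0722
DIC = CA / (α₁ + 2α₂) = 1.92 / 1.0722 = 1.79 mmol/kg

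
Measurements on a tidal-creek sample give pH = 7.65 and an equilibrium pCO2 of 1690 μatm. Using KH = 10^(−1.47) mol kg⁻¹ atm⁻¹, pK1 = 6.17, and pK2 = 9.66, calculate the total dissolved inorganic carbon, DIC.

DIC = 1.80 mmol/kg

[CO2*] = KH · pCO2 = 10^(−1.47) × 1690×10^-6 = 5.726×10^-5 mol/kg
α₀ = 1/(1 + K1/[H⁺] + K1K2/[H⁺]²) = 1/(1 + 10^+1.48 + 10^-0.53) = 0.03175
DIC = [CO2*]/α₀ = 5.726×10^-5 / 0.03175 = 1.80 mmol/kg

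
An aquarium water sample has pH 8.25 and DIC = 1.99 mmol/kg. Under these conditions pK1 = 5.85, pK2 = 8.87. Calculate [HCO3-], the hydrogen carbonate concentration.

α₁ = 1 / (1 + [H⁺]/K1 + K2/[H⁺]) = 1 / (1 + 10^-2.40 + 10^-0.62)
   = 1 / (1 + 0.0039811 + 0.23988) = 1/1.2439 = 0.8039
[HCO3⁻] = α₁ × DIC = 0.8039 × 1.99 = 1.60 mmol/kg

[HCO3⁻] = 1.60 mmol/kg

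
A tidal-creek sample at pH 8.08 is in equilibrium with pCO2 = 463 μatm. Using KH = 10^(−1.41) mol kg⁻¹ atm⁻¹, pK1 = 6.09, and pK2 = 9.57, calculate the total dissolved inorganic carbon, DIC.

DIC = 1.84 mmol/kg

[CO2*] = KH · pCO2 = 10^(−1.41) × 463×10^-6 = 1.801×10^-5 mol/kg
α₀ = 1/(1 + K1/[H⁺] + K1K2/[H⁺]²) = 1/(1 + 10^+1.99 + 10^+0.50) = 0.009815
DIC = [CO2*]/α₀ = 1.801×10^-5 / 0.009815 = 1.84 mmol/kg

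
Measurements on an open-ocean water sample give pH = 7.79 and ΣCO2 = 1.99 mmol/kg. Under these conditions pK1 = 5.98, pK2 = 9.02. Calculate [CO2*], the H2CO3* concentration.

[CO2*] = 0.0287 mmol/kg

α₀ = 1 / (1 + K1/[H⁺] + K1K2/[H⁺]²) = 1 / (1 + 10^+1.81 + 10^+0.58)
   = 1 / (1 + 64.565 + 3.8019) = 1/69.367 = 0.01442
[CO2*] = α₀ × DIC = 0.01442 × 1.99 = 0.0287 mmol/kg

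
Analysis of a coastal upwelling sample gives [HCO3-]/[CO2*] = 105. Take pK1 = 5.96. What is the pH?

pH = 7.98

From K1 = [H⁺][HCO3-]/[CO2*]:  pH = pK1 + log₁₀([HCO3-]/[CO2*])
log₁₀(105) = +2.021
pH = 5.96 + (+2.021) = 7.98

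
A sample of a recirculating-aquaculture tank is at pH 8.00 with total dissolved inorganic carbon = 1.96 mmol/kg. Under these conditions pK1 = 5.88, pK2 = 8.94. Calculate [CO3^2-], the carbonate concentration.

[CO3²⁻] = 0.200 mmol/kg

α₂ = 1 / (1 + [H⁺]/K2 + [H⁺]²/(K1K2)) = 1 / (1 + 10^+0.94 + 10^-1.18)
   = 1 / (1 + 8.7096 + 0.066069) = 1/9.7757 = 0.1023
[CO3²⁻] = α₂ × DIC = 0.1023 × 1.96 = 0.200 mmol/kg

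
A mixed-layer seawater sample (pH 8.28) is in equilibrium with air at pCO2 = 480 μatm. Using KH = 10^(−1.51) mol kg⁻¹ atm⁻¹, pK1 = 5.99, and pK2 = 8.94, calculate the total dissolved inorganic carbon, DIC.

[CO2*] = KH · pCO2 = 10^(−1.51) × 480×10^-6 = 1.483×10^-5 mol/kg
α₀ = 1/(1 + K1/[H⁺] + K1K2/[H⁺]²) = 1/(1 + 10^+2.29 + 10^+1.63) = 0.004190
DIC = [CO2*]/α₀ = 1.483×10^-5 / 0.004190 = 3.54 mmol/kg

DIC = 3.54 mmol/kg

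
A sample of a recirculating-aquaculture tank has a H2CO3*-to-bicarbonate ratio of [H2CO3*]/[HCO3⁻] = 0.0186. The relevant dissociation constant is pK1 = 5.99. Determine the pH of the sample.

From K1 = [H⁺][HCO3⁻]/[H2CO3*]:  pH = pK1 − log₁₀([H2CO3*]/[HCO3⁻])
log₁₀(0.0186) = -1.730
pH = 5.99 − (-1.730) = 7.72

pH = 7.72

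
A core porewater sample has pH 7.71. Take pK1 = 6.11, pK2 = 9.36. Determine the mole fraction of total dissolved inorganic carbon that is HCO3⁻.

α₁ = 0.955

α₁ = 1 / (1 + [H⁺]/K1 + K2/[H⁺]) = 1 / (1 + 10^-1.60 + 10^-1.65)
   = 1 / (1 + 0.025119 + 0.022387) = 1/1.0475 = 0.9546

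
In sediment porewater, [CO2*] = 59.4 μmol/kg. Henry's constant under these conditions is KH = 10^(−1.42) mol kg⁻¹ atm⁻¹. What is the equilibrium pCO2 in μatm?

KH = 10^(−1.42) = 3.802×10^-2 mol kg⁻¹ atm⁻¹
pCO2 = [CO2*]/KH = 59.4×10^-6 / 3.802×10^-2 = 1.56×10^-3 atm = 1560 μatm

pCO2 = 1560 μatm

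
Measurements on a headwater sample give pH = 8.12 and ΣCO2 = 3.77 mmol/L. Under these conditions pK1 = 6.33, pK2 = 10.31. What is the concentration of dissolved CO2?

[CO2*] = 0.0598 mmol/L

α₀ = 1 / (1 + K1/[H⁺] + K1K2/[H⁺]²) = 1 / (1 + 10^+1.79 + 10^-0.40)
   = 1 / (1 + 61.660 + 0.39811) = 1/63.058 = 0.01586
[CO2*] = α₀ × DIC = 0.01586 × 3.77 = 0.0598 mmol/L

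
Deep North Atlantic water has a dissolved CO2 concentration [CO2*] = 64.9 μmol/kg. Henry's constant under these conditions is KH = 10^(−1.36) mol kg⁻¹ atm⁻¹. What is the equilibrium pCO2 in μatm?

KH = 10^(−1.36) = 4.365×10^-2 mol kg⁻¹ atm⁻¹
pCO2 = [CO2*]/KH = 64.9×10^-6 / 4.365×10^-2 = 1.49×10^-3 atm = 1490 μatm

pCO2 = 1490 μatm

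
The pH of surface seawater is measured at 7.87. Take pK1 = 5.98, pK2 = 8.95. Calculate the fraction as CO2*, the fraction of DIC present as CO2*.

α₀ = 0.0118

α₀ = 1 / (1 + K1/[H⁺] + K1K2/[H⁺]²) = 1 / (1 + 10^+1.89 + 10^+0.81)
   = 1 / (1 + 77.625 + 6.4565) = 1/85.081 = 0.01175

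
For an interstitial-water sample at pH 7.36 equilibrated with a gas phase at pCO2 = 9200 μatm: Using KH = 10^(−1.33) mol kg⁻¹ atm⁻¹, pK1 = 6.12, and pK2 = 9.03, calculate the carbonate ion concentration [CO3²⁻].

[CO2*] = KH · pCO2 = 10^(−1.33) × 9200×10^-6 = 4.303×10^-4 mol/kg
α₀ = 1/(1 + K1/[H⁺] + K1K2/[H⁺]²) = 1/(1 + 10^+1.24 + 10^-0.43) = 0.05333
DIC = [CO2*]/α₀ = 4.303×10^-4 / 0.05333 = 8.068 mmol/kg
[CO3²⁻] = α₂·DIC; α₂ = 0.01982, so [CO3²⁻] = 0.01982 × 8.068 = 0.160 mmol/kg

[CO3²⁻] = 0.160 mmol/kg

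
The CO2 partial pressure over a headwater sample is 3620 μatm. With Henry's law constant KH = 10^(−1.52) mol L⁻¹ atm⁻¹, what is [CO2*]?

KH = 10^(−1.52) = 3.020×10^-2 mol L⁻¹ atm⁻¹
[CO2*] = KH · pCO2 = 3.020×10^-2 × 3620×10^-6 atm = 1.09×10^-4 mol/L

[CO2*] = 109 μmol/L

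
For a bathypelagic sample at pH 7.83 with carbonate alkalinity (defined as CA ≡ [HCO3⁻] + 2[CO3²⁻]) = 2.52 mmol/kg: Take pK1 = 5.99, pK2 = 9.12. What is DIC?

CA = [HCO3⁻] + 2[CO3²⁻] = (α₁ + 2α₂)·DIC
At pH 7.83: [H⁺]/K1 = 10^-1.84 = 0.014454, K2/[H⁺] = 10^-1.29 = 0.051286
α₁ = 1/(1 + 0.014454 + 0.051286) = 1/1.0657 = 0.9383; α₂ = α₁·K2/[H⁺] = 0.04812
α₁ + 2α₂ = 1.0346
DIC = CA / (α₁ + 2α₂) = 2.52 / 1.0346 = 2.44 mmol/kg

DIC = 2.44 mmol/kg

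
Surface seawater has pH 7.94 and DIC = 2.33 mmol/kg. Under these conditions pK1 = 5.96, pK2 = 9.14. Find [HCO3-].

[HCO3⁻] = 2.17 mmol/kg

α₁ = 1 / (1 + [H⁺]/K1 + K2/[H⁺]) = 1 / (1 + 10^-1.98 + 10^-1.20)
   = 1 / (1 + 0.010471 + 0.063096) = 1/1.0736 = 0.9315
[HCO3⁻] = α₁ × DIC = 0.9315 × 2.33 = 2.17 mmol/kg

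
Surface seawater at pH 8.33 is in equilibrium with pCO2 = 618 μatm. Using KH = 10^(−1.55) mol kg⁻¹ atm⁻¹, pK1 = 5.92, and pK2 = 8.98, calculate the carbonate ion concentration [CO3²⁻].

[CO3²⁻] = 1.00 mmol/kg

[CO2*] = KH · pCO2 = 10^(−1.55) × 618×10^-6 = 1.742×10^-5 mol/kg
α₀ = 1/(1 + K1/[H⁺] + K1K2/[H⁺]²) = 1/(1 + 10^+2.41 + 10^+1.76) = 0.003169
DIC = [CO2*]/α₀ = 1.742×10^-5 / 0.003169 = 5.497 mmol/kg
[CO3²⁻] = α₂·DIC; α₂ = 0.1823, so [CO3²⁻] = 0.1823 × 5.497 = 1.00 mmol/kg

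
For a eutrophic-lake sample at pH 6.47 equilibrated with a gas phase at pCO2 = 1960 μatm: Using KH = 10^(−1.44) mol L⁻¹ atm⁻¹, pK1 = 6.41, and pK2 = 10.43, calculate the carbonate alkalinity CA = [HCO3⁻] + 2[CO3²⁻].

[CO2*] = KH · pCO2 = 10^(−1.44) × 1960×10^-6 = 7.116×10^-5 mol/L
α₀ = 1/(1 + K1/[H⁺] + K1K2/[H⁺]²) = 1/(1 + 10^+0.06 + 10^-3.90) = 0.4655
DIC = [CO2*]/α₀ = 7.116×10^-5 / 0.4655 = 0.1529 mmol/L
CA = (α₁ + 2α₂)·DIC = (0.5345 + 2×5.860×10^-5) × 0.1529 = 0.0817 mmol/L

CA = 0.0817 mmol/L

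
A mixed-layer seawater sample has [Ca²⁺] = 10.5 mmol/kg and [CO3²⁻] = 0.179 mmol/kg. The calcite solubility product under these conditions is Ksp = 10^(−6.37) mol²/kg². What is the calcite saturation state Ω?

Ksp = 10^(−6.37) = 4.266×10^-7
Ω = [Ca²⁺][CO3²⁻]/Ksp = (10.5×10^-3)(0.179×10^-3) / 4.266×10^-7 = 4.41

Ω = 4.41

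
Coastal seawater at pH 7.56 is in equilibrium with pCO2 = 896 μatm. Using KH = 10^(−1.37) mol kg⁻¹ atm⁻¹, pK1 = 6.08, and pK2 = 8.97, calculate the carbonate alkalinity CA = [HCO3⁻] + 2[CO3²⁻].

CA = 1.24 mmol/kg

[CO2*] = KH · pCO2 = 10^(−1.37) × 896×10^-6 = 3.822×10^-5 mol/kg
α₀ = 1/(1 + K1/[H⁺] + K1K2/[H⁺]²) = 1/(1 + 10^+1.48 + 10^+0.07) = 0.03089
DIC = [CO2*]/α₀ = 3.822×10^-5 / 0.03089 = 1.237 mmol/kg
CA = (α₁ + 2α₂)·DIC = (0.9328 + 2×0.03629) × 1.237 = 1.24 mmol/kg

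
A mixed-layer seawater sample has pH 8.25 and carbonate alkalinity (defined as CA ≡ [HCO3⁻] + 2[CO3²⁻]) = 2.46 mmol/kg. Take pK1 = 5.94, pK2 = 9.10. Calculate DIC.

CA = [HCO3⁻] + 2[CO3²⁻] = (α₁ + 2α₂)·DIC
At pH 8.25: [H⁺]/K1 = 10^-2.31 = 0.0048978, K2/[H⁺] = 10^-0.85 = 0.14125
α₁ = 1/(1 + 0.0048978 + 0.14125) = 1/1.1462 = 0.8725; α₂ = α₁·K2/[H⁺] = 0.1232
α₁ + 2α₂ = 1.1190
DIC = CA / (α₁ + 2α₂) = 2.46 / 1.1190 = 2.20 mmol/kg

DIC = 2.20 mmol/kg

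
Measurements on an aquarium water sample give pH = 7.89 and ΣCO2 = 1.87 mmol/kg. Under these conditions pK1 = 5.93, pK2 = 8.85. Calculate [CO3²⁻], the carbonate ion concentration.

[CO3²⁻] = 0.183 mmol/kg

α₂ = 1 / (1 + [H⁺]/K2 + [H⁺]²/(K1K2)) = 1 / (1 + 10^+0.96 + 10^-1.00)
   = 1 / (1 + 9.1201 + 0.10000) = 1/10.220 = 0.09785
[CO3²⁻] = α₂ × DIC = 0.09785 × 1.87 = 0.183 mmol/kg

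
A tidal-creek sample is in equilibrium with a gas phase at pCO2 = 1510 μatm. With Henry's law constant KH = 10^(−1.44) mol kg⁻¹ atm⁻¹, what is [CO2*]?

KH = 10^(−1.44) = 3.631×10^-2 mol kg⁻¹ atm⁻¹
[CO2*] = KH · pCO2 = 3.631×10^-2 × 1510×10^-6 atm = 5.48×10^-5 mol/kg

[CO2*] = 54.8 μmol/kg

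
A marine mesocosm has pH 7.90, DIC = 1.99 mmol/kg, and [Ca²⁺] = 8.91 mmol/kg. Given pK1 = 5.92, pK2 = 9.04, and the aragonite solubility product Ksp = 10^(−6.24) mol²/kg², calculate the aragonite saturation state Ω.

α₂ = 1 / (1 + [H⁺]/K2 + [H⁺]²/(K1K2)) = 1 / (1 + 10^+1.14 + 10^-0.84)
   = 1 / (1 + 13.804 + 0.14454) = 1/14.948 = 0.06690
[CO3²⁻] = α₂ × DIC = 0.06690 × 1.99 = 0.1331 mmol/kg
Ksp = 10^(−6.24) = 5.754×10^-7
Ω = [Ca²⁺][CO3²⁻]/Ksp = (8.91×10^-3)(1.331×10^-4) / 5.754×10^-7 = 2.06

Ω = 2.06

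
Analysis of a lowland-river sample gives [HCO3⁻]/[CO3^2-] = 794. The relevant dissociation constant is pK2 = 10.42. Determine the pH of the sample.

pH = 7.52

From K2 = [H⁺][CO3^2-]/[HCO3⁻]:  pH = pK2 − log₁₀([HCO3⁻]/[CO3^2-])
log₁₀(794) = +2.900
pH = 10.42 − (+2.900) = 7.52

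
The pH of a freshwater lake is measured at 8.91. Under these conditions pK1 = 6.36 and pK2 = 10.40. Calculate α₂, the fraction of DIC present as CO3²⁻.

α₂ = 0.0313

α₂ = 1 / (1 + [H⁺]/K2 + [H⁺]²/(K1K2)) = 1 / (1 + 10^+1.49 + 10^-1.06)
   = 1 / (1 + 30.903 + 0.087096) = 1/31.990 = 0.03126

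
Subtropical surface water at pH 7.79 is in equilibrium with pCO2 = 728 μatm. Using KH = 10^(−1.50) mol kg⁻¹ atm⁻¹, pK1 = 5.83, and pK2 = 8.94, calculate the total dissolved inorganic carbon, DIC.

[CO2*] = KH · pCO2 = 10^(−1.50) × 728×10^-6 = 2.302×10^-5 mol/kg
α₀ = 1/(1 + K1/[H⁺] + K1K2/[H⁺]²) = 1/(1 + 10^+1.96 + 10^+0.81) = 0.01014
DIC = [CO2*]/α₀ = 2.302×10^-5 / 0.01014 = 2.27 mmol/kg

DIC = 2.27 mmol/kg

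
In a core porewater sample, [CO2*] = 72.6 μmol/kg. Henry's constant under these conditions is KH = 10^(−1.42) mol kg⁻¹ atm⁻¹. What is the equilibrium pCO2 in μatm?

KH = 10^(−1.42) = 3.802×10^-2 mol kg⁻¹ atm⁻¹
pCO2 = [CO2*]/KH = 72.6×10^-6 / 3.802×10^-2 = 1.91×10^-3 atm = 1910 μatm

pCO2 = 1910 μatm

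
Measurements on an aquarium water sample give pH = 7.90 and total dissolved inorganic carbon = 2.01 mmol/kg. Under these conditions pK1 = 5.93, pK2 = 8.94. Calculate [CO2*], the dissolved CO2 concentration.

α₀ = 1 / (1 + K1/[H⁺] + K1K2/[H⁺]²) = 1 / (1 + 10^+1.97 + 10^+0.93)
   = 1 / (1 + 93.325 + 8.5114) = 1/102.84 = 0.009724
[CO2*] = α₀ × DIC = 0.009724 × 2.01 = 0.0195 mmol/kg = 19.5 μmol/kg

[CO2*] = 19.5 μmol/kg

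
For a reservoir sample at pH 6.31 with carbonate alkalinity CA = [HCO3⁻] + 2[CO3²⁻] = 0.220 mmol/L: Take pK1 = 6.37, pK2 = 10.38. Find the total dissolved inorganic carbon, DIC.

DIC = 0.473 mmol/L

CA = [HCO3⁻] + 2[CO3²⁻] = (α₁ + 2α₂)·DIC
At pH 6.31: [H⁺]/K1 = 10^0.06 = 1.1482, K2/[H⁺] = 10^-4.07 = 8.5114×10^-5
α₁ = 1/(1 + 1.1482 + 8.5114×10^-5) = 1/2.1482 = 0.4655; α₂ = α₁·K2/[H⁺] = 3.962×10^-5
α₁ + 2α₂ = 0.4656
DIC = CA / (α₁ + 2α₂) = 0.220 / 0.4656 = 0.473 mmol/L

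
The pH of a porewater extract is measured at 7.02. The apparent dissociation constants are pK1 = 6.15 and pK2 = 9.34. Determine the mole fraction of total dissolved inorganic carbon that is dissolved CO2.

α₀ = 0.118

α₀ = 1 / (1 + K1/[H⁺] + K1K2/[H⁺]²) = 1 / (1 + 10^+0.87 + 10^-1.45)
   = 1 / (1 + 7.4131 + 0.035481) = 1/8.4486 = 0.1184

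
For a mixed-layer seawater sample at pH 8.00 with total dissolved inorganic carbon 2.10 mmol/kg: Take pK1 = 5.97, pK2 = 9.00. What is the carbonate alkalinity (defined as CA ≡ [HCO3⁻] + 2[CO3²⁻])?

CA = [HCO3⁻] + 2[CO3²⁻] = (α₁ + 2α₂)·DIC
At pH 8.00: [H⁺]/K1 = 10^-2.03 = 0.0093325, K2/[H⁺] = 10^-1.00 = 0.10000
α₁ = 1/(1 + 0.0093325 + 0.10000) = 1/1.1093 = 0.9014; α₂ = α₁·K2/[H⁺] = 0.09014
α₁ + 2α₂ = 1.0817
CA = 1.0817 × 2.10 = 2.27 mmol/kg

CA = 2.27 mmol/kg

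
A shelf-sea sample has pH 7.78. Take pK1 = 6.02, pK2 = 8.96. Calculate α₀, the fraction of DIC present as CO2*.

α₀ = 1 / (1 + K1/[H⁺] + K1K2/[H⁺]²) = 1 / (1 + 10^+1.76 + 10^+0.58)
   = 1 / (1 + 57.544 + 3.8019) = 1/62.346 = 0.01604

α₀ = 0.0160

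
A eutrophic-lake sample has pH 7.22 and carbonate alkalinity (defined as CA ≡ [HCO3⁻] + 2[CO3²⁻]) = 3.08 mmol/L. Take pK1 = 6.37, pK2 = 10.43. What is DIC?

DIC = 3.51 mmol/L

CA = [HCO3⁻] + 2[CO3²⁻] = (α₁ + 2α₂)·DIC
At pH 7.22: [H⁺]/K1 = 10^-0.85 = 0.14125, K2/[H⁺] = 10^-3.21 = 0.00061660
α₁ = 1/(1 + 0.14125 + 0.00061660) = 1/1.1419 = 0.8758; α₂ = α₁·K2/[H⁺] = 0.0005400
α₁ + 2α₂ = 0.8768
DIC = CA / (α₁ + 2α₂) = 3.08 / 0.8768 = 3.51 mmol/L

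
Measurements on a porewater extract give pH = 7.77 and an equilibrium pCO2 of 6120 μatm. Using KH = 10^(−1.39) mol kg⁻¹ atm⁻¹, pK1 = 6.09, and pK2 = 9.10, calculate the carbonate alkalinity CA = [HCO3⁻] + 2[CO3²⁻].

[CO2*] = KH · pCO2 = 10^(−1.39) × 6120×10^-6 = 2.493×10^-4 mol/kg
α₀ = 1/(1 + K1/[H⁺] + K1K2/[H⁺]²) = 1/(1 + 10^+1.68 + 10^+0.35) = 0.01957
DIC = [CO2*]/α₀ = 2.493×10^-4 / 0.01957 = 12.74 mmol/kg
CA = (α₁ + 2α₂)·DIC = (0.9366 + 2×0.04381) × 12.74 = 13.0 mmol/kg

CA = 13.0 mmol/kg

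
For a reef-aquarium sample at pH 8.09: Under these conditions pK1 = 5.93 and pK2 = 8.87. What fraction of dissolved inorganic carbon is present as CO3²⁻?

α₂ = 0.141

α₂ = 1 / (1 + [H⁺]/K2 + [H⁺]²/(K1K2)) = 1 / (1 + 10^+0.78 + 10^-1.38)
   = 1 / (1 + 6.0256 + 0.041687) = 1/7.0673 = 0.1415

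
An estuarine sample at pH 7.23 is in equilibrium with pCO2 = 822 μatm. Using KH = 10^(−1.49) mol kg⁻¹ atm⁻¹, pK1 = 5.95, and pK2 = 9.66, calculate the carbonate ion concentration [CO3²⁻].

[CO2*] = KH · pCO2 = 10^(−1.49) × 822×10^-6 = 2.660×10^-5 mol/kg
α₀ = 1/(1 + K1/[H⁺] + K1K2/[H⁺]²) = 1/(1 + 10^+1.28 + 10^-1.15) = 0.04969
DIC = [CO2*]/α₀ = 2.660×10^-5 / 0.04969 = 0.5353 mmol/kg
[CO3²⁻] = α₂·DIC; α₂ = 0.003518, so [CO3²⁻] = 0.003518 × 0.5353 = 0.00188 mmol/kg = 1.88 μmol/kg

[CO3²⁻] = 1.88 μmol/kg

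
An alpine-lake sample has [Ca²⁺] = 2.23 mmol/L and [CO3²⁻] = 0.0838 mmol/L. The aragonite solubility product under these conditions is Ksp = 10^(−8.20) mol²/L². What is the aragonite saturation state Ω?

Ω = 29.6

Ksp = 10^(−8.20) = 6.310×10^-9
Ω = [Ca²⁺][CO3²⁻]/Ksp = (2.23×10^-3)(0.0838×10^-3) / 6.310×10^-9 = 29.6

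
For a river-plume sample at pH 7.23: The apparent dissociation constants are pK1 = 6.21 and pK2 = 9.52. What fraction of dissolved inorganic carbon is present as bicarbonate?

α₁ = 1 / (1 + [H⁺]/K1 + K2/[H⁺]) = 1 / (1 + 10^-1.02 + 10^-2.29)
   = 1 / (1 + 0.095499 + 0.0051286) = 1/1.1006 = 0.9086

α₁ = 0.909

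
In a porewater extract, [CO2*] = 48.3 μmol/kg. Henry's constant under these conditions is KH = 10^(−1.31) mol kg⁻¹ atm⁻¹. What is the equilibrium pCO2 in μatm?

KH = 10^(−1.31) = 4.898×10^-2 mol kg⁻¹ atm⁻¹
pCO2 = [CO2*]/KH = 48.3×10^-6 / 4.898×10^-2 = 9.86×10^-4 atm = 986 μatm

pCO2 = 986 μatm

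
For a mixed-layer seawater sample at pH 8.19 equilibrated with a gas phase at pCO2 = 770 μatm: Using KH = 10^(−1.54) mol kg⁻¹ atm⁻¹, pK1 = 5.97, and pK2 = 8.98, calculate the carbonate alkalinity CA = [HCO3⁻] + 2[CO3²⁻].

[CO2*] = KH · pCO2 = 10^(−1.54) × 770×10^-6 = 2.221×10^-5 mol/kg
α₀ = 1/(1 + K1/[H⁺] + K1K2/[H⁺]²) = 1/(1 + 10^+2.22 + 10^+1.43) = 0.005158
DIC = [CO2*]/α₀ = 2.221×10^-5 / 0.005158 = 4.305 mmol/kg
CA = (α₁ + 2α₂)·DIC = (0.8560 + 2×0.1388) × 4.305 = 4.88 mmol/kg

CA = 4.88 mmol/kg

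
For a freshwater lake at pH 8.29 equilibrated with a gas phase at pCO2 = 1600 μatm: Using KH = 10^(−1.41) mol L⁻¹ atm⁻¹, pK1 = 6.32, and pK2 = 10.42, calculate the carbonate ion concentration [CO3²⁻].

[CO2*] = KH · pCO2 = 10^(−1.41) × 1600×10^-6 = 6.225×10^-5 mol/L
α₀ = 1/(1 + K1/[H⁺] + K1K2/[H⁺]²) = 1/(1 + 10^+1.97 + 10^-0.16) = 0.01052
DIC = [CO2*]/α₀ = 6.225×10^-5 / 0.01052 = 5.915 mmol/L
[CO3²⁻] = α₂·DIC; α₂ = 0.007281, so [CO3²⁻] = 0.007281 × 5.915 = 0.0431 mmol/L

[CO3²⁻] = 0.0431 mmol/L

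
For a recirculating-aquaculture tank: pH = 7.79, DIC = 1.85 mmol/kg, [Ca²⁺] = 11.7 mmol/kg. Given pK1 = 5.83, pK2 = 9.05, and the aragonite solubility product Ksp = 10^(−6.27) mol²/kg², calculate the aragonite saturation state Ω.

Ω = 2.08

α₂ = 1 / (1 + [H⁺]/K2 + [H⁺]²/(K1K2)) = 1 / (1 + 10^+1.26 + 10^-0.70)
   = 1 / (1 + 18.197 + 0.19953) = 1/19.397 = 0.05156
[CO3²⁻] = α₂ × DIC = 0.05156 × 1.85 = 0.09538 mmol/kg
Ksp = 10^(−6.27) = 5.370×10^-7
Ω = [Ca²⁺][CO3²⁻]/Ksp = (11.7×10^-3)(9.538×10^-5) / 5.370×10^-7 = 2.08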